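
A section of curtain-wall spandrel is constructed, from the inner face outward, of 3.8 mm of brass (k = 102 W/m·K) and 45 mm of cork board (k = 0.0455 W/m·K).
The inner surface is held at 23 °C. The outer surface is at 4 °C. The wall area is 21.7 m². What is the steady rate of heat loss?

Thermal resistances in series:
R_brass = L/(kA) = 0.0038/(102×21.7) = 1.717×10^-6 K/W
R_cork board = L/(kA) = 0.045/(0.0455×21.7) = 0.04558 K/W
R_total = 0.04558 K/W
Q = ΔT / R_total = 19 / 0.04558

Q ≈ 417 W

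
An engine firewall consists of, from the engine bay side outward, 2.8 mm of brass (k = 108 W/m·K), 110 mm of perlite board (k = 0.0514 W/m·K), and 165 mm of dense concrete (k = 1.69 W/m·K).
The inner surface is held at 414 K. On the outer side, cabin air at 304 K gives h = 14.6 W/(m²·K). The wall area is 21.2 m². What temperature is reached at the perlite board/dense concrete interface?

T ≈ 312 K

Using the resistance-network approach (series):
R_brass = L/(kA) = 0.0028/(108×21.2) = 1.223×10^-6 K/W
R_perlite board = L/(kA) = 0.11/(0.0514×21.2) = 0.1009 K/W
R_dense concrete = L/(kA) = 0.165/(1.69×21.2) = 0.004605 K/W
R_outer film = 1/(h_o·A) = 1/(14.6×21.2) = 0.003231 K/W
R_total = 0.1088 K/W;  Q = ΔT/R_total = 110/0.1088 = 1011 W
T_interface = T_inner − Q·ΣR(inner→interface) = 414 − 1010×0.1009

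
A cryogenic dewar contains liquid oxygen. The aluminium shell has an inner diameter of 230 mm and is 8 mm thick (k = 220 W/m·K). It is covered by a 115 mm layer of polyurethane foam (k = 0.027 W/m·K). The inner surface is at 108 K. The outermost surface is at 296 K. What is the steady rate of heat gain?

Q ≈ 16.2 W

Radial (spherical) resistances in series:
R_aluminium shell = (1/0.115 − 1/0.123)/(4π×220) = 2.046×10^-4 K/W
R_polyurethane foam = (1/0.123 − 1/0.238)/(4π×0.027) = 11.58 K/W
R_total = 11.58 K/W
Q = ΔT/R_total = 188/11.58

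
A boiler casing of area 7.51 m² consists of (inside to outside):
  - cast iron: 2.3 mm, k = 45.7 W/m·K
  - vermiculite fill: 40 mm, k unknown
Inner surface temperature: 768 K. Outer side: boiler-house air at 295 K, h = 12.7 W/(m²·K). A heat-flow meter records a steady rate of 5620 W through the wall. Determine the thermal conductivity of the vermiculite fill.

k ≈ 0.0723 W/(m·K)

Model the wall as resistances in series:
R_cast iron = L/(kA) = 0.0023/(45.7×7.51) = 6.701×10^-6 K/W
R_outer film = 1/(h_o·A) = 1/(12.7×7.51) = 0.01048 K/W
Sum of known resistances R_other = 0.01049 K/W
Total R = ΔT/Q = 473/5620 = 0.08416 K/W
R_vermiculite fill = R_total − R_other = 0.07367 K/W
k = L/(R·A) = 0.04/(0.07367×7.51)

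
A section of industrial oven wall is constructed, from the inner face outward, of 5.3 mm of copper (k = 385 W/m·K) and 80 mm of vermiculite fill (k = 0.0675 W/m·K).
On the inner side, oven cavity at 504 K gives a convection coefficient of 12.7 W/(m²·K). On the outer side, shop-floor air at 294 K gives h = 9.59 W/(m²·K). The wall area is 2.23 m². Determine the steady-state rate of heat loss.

Treating each layer as a thermal resistance in series:
R_inner film = 1/(h_i·A) = 1/(12.7×2.23) = 0.03531 K/W
R_copper = L/(kA) = 0.0053/(385×2.23) = 6.173×10^-6 K/W
R_vermiculite fill = L/(kA) = 0.08/(0.0675×2.23) = 0.5315 K/W
R_outer film = 1/(h_o·A) = 1/(9.59×2.23) = 0.04676 K/W
R_total = 0.6135 K/W
Q = ΔT / R_total = 210 / 0.6135

Q ≈ 342 W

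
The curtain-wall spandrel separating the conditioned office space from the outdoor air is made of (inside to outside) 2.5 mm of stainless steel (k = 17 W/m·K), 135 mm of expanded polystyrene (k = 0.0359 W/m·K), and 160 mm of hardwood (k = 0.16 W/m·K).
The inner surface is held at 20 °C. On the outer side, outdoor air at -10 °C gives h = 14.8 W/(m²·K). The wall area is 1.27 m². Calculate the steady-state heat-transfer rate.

Q ≈ 7.89 W

Series thermal resistances:
R_stainless steel = L/(kA) = 0.0025/(17×1.27) = 1.158×10^-4 K/W
R_expanded polystyrene = L/(kA) = 0.135/(0.0359×1.27) = 2.961 K/W
R_hardwood = L/(kA) = 0.16/(0.16×1.27) = 0.7874 K/W
R_outer film = 1/(h_o·A) = 1/(14.8×1.27) = 0.0532 K/W
R_total = 3.802 K/W
Q = ΔT / R_total = 30 / 3.802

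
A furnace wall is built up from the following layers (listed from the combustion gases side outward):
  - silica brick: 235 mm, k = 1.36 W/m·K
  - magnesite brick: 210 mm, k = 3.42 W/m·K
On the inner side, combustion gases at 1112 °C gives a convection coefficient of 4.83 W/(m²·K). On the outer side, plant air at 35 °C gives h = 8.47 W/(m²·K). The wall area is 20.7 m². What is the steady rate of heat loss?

Q ≈ 39900 W

Using the resistance-network approach (series):
R_inner film = 1/(h_i·A) = 1/(4.83×20.7) = 0.01 K/W
R_silica brick = L/(kA) = 0.235/(1.36×20.7) = 0.008348 K/W
R_magnesite brick = L/(kA) = 0.21/(3.42×20.7) = 0.002966 K/W
R_outer film = 1/(h_o·A) = 1/(8.47×20.7) = 0.005704 K/W
R_total = 0.02702 K/W
Q = ΔT / R_total = 1077 / 0.02702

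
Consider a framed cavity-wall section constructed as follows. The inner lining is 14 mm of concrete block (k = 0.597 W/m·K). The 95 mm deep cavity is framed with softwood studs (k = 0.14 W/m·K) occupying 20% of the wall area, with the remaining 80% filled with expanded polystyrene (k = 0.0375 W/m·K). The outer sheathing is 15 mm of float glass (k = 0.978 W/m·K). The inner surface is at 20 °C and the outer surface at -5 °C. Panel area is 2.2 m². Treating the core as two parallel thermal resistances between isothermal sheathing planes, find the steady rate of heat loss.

Q ≈ 32.8 W

Sheathing layers in series; stud and cavity paths in parallel between them.
R_inner = 0.014/(0.597×2.2) = 0.01066 K/W
R_stud  = 0.095/(0.14×0.2×2.2) = 1.542 K/W
R_cav   = 0.095/(0.0375×0.8×2.2) = 1.439 K/W
1/R_core = 1/R_stud + 1/R_cav → R_core = 0.7445 K/W
R_outer = 0.015/(0.978×2.2) = 0.006972 K/W
R_total = 0.7621 K/W
Q = ΔT/R_total = 25/0.7621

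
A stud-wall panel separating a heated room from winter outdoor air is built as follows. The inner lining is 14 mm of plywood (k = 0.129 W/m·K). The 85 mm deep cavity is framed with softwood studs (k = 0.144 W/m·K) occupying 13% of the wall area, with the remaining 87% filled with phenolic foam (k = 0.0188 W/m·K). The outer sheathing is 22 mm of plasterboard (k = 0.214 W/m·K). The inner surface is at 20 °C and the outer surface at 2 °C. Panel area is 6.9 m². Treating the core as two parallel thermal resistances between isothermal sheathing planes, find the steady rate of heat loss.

Q ≈ 47.1 W

Sheathing layers in series; stud and cavity paths in parallel between them.
R_inner = 0.014/(0.129×6.9) = 0.01573 K/W
R_stud  = 0.085/(0.144×0.13×6.9) = 0.6581 K/W
R_cav   = 0.085/(0.0188×0.87×6.9) = 0.7532 K/W
1/R_core = 1/R_stud + 1/R_cav → R_core = 0.3512 K/W
R_outer = 0.022/(0.214×6.9) = 0.0149 K/W
R_total = 0.3818 K/W
Q = ΔT/R_total = 18/0.3818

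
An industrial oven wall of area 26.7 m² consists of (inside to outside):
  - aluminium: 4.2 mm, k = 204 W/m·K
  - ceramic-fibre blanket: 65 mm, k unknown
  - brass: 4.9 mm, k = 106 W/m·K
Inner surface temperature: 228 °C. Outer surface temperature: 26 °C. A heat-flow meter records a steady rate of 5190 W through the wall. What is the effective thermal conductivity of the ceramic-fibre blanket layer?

k ≈ 0.0626 W/(m·K)

Treating each layer as a thermal resistance in series:
R_aluminium = L/(kA) = 0.0042/(204×26.7) = 7.711×10^-7 K/W
R_brass = L/(kA) = 0.0049/(106×26.7) = 1.731×10^-6 K/W
Sum of known resistances R_other = 2.502×10^-6 K/W
Total R = ΔT/Q = 202/5190 = 0.03892 K/W
R_ceramic-fibre blanket = R_total − R_other = 0.03892 K/W
k = L/(R·A) = 0.065/(0.03892×26.7)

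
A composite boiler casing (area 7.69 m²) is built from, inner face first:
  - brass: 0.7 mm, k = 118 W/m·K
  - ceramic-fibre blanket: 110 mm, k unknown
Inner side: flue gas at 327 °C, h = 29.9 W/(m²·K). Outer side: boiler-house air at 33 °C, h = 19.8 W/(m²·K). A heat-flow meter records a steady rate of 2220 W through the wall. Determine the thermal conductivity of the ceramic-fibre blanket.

Thermal resistances in series:
R_inner film = 1/(h_i·A) = 1/(29.9×7.69) = 0.004349 K/W
R_brass = L/(kA) = 0.0007/(118×7.69) = 7.714×10^-7 K/W
R_outer film = 1/(h_o·A) = 1/(19.8×7.69) = 0.006568 K/W
Sum of known resistances R_other = 0.01092 K/W
Total R = ΔT/Q = 294/2220 = 0.1324 K/W
R_ceramic-fibre blanket = R_total − R_other = 0.1215 K/W
k = L/(R·A) = 0.11/(0.1215×7.69)

k ≈ 0.118 W/(m·K)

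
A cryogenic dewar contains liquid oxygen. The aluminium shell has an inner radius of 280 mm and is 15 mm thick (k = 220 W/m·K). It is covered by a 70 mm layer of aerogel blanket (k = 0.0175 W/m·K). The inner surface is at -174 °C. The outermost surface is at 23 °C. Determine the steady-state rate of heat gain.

Spherical conduction: R = (1/r_in − 1/r_out)/(4πk) per layer; series-sum.
R_aluminium shell = (1/0.28 − 1/0.295)/(4π×220) = 6.569×10^-5 K/W
R_aerogel blanket = (1/0.295 − 1/0.365)/(4π×0.0175) = 2.956 K/W
R_total = 2.956 K/W
Q = ΔT/R_total = 197/2.956

Q ≈ 66.6 W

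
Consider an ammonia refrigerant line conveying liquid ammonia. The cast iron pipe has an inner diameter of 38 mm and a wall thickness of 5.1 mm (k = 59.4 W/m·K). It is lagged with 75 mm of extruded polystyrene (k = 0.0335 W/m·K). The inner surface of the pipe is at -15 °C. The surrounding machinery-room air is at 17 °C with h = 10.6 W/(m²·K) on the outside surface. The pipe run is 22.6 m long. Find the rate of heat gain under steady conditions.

Q ≈ 105 W

Treating each annulus and film as a series resistance:
R_cast iron pipe wall = ln(24.1/19)/(2π×59.4×22.6) = 2.819×10^-5 K/W
R_extruded polystyrene = ln(99.1/24.1)/(2π×0.0335×22.6) = 0.2972 K/W
R_outer film = 1/(h_o·2πr_oL) = 1/(10.6×2π×0.0991×22.6) = 0.006704 K/W
R_total = 0.304 K/W
Q = ΔT/R_total = 32/0.304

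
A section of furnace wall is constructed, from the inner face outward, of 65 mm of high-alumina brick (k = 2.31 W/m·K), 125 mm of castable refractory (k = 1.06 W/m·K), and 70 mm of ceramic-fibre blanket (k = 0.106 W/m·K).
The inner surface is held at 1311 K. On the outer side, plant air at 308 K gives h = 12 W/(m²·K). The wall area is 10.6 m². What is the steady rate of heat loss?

Model the wall as resistances in series:
R_high-alumina brick = L/(kA) = 0.065/(2.31×10.6) = 0.002655 K/W
R_castable refractory = L/(kA) = 0.125/(1.06×10.6) = 0.01112 K/W
R_ceramic-fibre blanket = L/(kA) = 0.07/(0.106×10.6) = 0.0623 K/W
R_outer film = 1/(h_o·A) = 1/(12×10.6) = 0.007862 K/W
R_total = 0.08394 K/W
Q = ΔT / R_total = 1003 / 0.08394

Q ≈ 11900 W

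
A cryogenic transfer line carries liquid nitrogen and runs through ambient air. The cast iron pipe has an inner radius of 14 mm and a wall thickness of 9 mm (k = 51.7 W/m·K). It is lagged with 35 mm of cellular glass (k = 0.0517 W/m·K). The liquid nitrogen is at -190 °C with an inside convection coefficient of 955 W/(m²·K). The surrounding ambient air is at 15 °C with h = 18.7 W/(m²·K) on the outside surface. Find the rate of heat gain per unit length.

q′ ≈ 68.2 W/m

Treating each annulus and film as a series resistance:
R_inner film = 1/(h_i·2πr₁L) = 1/(955×2π×0.014×1) = 0.0119 K/W
R_cast iron pipe wall = ln(23/14)/(2π×51.7×1) = 0.001528 K/W
R_cellular glass = ln(58/23)/(2π×0.0517×1) = 2.847 K/W
R_outer film = 1/(h_o·2πr_oL) = 1/(18.7×2π×0.058×1) = 0.1467 K/W
R_total = 3.008 K/W
Q = ΔT/R_total = 205/3.008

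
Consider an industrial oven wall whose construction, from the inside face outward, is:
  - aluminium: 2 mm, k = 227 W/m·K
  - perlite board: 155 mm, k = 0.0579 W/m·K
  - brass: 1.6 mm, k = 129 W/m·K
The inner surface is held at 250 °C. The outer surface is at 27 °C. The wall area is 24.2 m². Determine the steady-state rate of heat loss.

Q ≈ 2020 W

Model the wall as resistances in series:
R_aluminium = L/(kA) = 0.002/(227×24.2) = 3.641×10^-7 K/W
R_perlite board = L/(kA) = 0.155/(0.0579×24.2) = 0.1106 K/W
R_brass = L/(kA) = 0.0016/(129×24.2) = 5.125×10^-7 K/W
R_total = 0.1106 K/W
Q = ΔT / R_total = 223 / 0.1106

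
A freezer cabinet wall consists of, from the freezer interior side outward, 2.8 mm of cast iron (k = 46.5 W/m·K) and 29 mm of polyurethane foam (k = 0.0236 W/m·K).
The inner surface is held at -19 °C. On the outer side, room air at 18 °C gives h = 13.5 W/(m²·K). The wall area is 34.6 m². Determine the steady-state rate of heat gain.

Treating each layer as a thermal resistance in series:
R_cast iron = L/(kA) = 0.0028/(46.5×34.6) = 1.74×10^-6 K/W
R_polyurethane foam = L/(kA) = 0.029/(0.0236×34.6) = 0.03551 K/W
R_outer film = 1/(h_o·A) = 1/(13.5×34.6) = 0.002141 K/W
R_total = 0.03766 K/W
Q = ΔT / R_total = 37 / 0.03766

Q ≈ 983 W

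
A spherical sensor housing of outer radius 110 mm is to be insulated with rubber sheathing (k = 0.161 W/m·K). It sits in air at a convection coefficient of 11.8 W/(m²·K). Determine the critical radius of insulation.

For a sphere r_cr = 2k/h = 2×0.161/11.8
r_cr = 27.3 mm; since the bare radius (110 mm) is above r_cr, any added insulation will reduce heat loss.

r_cr ≈ 27.3 mm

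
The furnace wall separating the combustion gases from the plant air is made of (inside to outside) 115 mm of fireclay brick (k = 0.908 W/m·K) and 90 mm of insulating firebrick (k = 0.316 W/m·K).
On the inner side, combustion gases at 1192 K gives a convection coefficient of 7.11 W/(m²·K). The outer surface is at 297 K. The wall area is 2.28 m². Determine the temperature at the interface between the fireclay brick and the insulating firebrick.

T ≈ 759 K

Thermal resistances in series:
R_inner film = 1/(h_i·A) = 1/(7.11×2.28) = 0.06169 K/W
R_fireclay brick = L/(kA) = 0.115/(0.908×2.28) = 0.05555 K/W
R_insulating firebrick = L/(kA) = 0.09/(0.316×2.28) = 0.1249 K/W
R_total = 0.2422 K/W;  Q = ΔT/R_total = 895/0.2422 = 3696 W
T_interface = T_inner − Q·ΣR(inner→interface) = 1192 − 3700×0.1172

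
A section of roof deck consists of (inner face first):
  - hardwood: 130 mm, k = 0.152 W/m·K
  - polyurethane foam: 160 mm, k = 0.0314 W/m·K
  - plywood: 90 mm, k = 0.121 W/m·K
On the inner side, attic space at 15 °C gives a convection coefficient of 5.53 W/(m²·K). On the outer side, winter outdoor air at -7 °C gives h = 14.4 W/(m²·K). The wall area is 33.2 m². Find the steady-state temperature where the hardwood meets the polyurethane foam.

Series thermal resistances:
R_inner film = 1/(h_i·A) = 1/(5.53×33.2) = 0.005447 K/W
R_hardwood = L/(kA) = 0.13/(0.152×33.2) = 0.02576 K/W
R_polyurethane foam = L/(kA) = 0.16/(0.0314×33.2) = 0.1535 K/W
R_plywood = L/(kA) = 0.09/(0.121×33.2) = 0.0224 K/W
R_outer film = 1/(h_o·A) = 1/(14.4×33.2) = 0.002092 K/W
R_total = 0.2092 K/W;  Q = ΔT/R_total = 22/0.2092 = 105.2 W
T_interface = T_inner − Q·ΣR(inner→interface) = 15 − 105×0.03121

T ≈ 11.7 °C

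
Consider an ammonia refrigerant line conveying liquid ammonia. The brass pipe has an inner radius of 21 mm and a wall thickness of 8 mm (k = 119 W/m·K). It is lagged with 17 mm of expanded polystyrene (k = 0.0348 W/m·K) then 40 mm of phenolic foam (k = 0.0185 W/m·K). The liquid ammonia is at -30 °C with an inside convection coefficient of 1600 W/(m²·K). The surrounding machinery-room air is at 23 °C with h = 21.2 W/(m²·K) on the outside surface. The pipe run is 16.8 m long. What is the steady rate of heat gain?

Per-layer cylindrical resistances, series-summed:
R_inner film = 1/(h_i·2πr₁L) = 1/(1600×2π×0.021×16.8) = 2.819×10^-4 K/W
R_brass pipe wall = ln(29/21)/(2π×119×16.8) = 2.57×10^-5 K/W
R_expanded polystyrene = ln(46/29)/(2π×0.0348×16.8) = 0.1256 K/W
R_phenolic foam = ln(86/46)/(2π×0.0185×16.8) = 0.3204 K/W
R_outer film = 1/(h_o·2πr_oL) = 1/(21.2×2π×0.086×16.8) = 0.005196 K/W
R_total = 0.4515 K/W
Q = ΔT/R_total = 53/0.4515

Q ≈ 117 W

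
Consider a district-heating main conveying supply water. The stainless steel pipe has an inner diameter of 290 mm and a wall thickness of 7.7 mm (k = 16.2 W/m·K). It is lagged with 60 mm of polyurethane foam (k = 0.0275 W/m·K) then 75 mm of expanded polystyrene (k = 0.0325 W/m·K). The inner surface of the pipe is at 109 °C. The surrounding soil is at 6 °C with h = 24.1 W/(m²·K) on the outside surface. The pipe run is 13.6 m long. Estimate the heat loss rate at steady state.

Q ≈ 410 W

Cylindrical conduction, so R = ln(r₂/r₁)/(2πkL) per layer, in series:
R_stainless steel pipe wall = ln(152.7/145)/(2π×16.2×13.6) = 3.738×10^-5 K/W
R_polyurethane foam = ln(212.7/152.7)/(2π×0.0275×13.6) = 0.141 K/W
R_expanded polystyrene = ln(287.7/212.7)/(2π×0.0325×13.6) = 0.1088 K/W
R_outer film = 1/(h_o·2πr_oL) = 1/(24.1×2π×0.2877×13.6) = 0.001688 K/W
R_total = 0.2515 K/W
Q = ΔT/R_total = 103/0.2515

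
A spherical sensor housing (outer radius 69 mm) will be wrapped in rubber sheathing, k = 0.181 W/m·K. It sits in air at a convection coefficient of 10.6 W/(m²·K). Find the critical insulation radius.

r_cr ≈ 34.2 mm

For a sphere r_cr = 2k/h = 2×0.181/10.6
r_cr = 34.2 mm; since the bare radius (69 mm) is above r_cr, any added insulation will reduce heat loss.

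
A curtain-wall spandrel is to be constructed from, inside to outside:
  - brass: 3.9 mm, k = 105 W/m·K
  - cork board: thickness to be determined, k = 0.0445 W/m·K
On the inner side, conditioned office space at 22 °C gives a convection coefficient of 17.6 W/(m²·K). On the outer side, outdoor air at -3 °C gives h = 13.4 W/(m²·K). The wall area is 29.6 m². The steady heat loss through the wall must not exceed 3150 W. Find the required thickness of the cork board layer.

L ≈ 4.6 mm

Using the resistance-network approach (series):
R_inner film = 1/(h_i·A) = 1/(17.6×29.6) = 0.00192 K/W
R_brass = L/(kA) = 0.0039/(105×29.6) = 1.255×10^-6 K/W
R_outer film = 1/(h_o·A) = 1/(13.4×29.6) = 0.002521 K/W
Sum of the known resistances R_other = 0.004442 K/W
Required total resistance R_tot = ΔT/Q_allow = 25/3150 = 0.007937 K/W
R_cork board = R_tot − R_other = 0.003495 K/W
L = R·k·A = 0.003495×0.0445×29.6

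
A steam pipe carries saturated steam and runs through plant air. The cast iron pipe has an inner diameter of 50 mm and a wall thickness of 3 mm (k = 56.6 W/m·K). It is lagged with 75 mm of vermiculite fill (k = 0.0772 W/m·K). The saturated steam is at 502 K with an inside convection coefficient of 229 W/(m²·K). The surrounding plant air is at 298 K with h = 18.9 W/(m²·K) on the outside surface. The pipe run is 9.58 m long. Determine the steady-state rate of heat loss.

Q ≈ 699 W

For a radial system each layer contributes R = ln(r_out/r_in)/(2πkL); films add R = 1/(hA).
R_inner film = 1/(h_i·2πr₁L) = 1/(229×2π×0.025×9.58) = 0.002902 K/W
R_cast iron pipe wall = ln(28/25)/(2π×56.6×9.58) = 3.326×10^-5 K/W
R_vermiculite fill = ln(103/28)/(2π×0.0772×9.58) = 0.2803 K/W
R_outer film = 1/(h_o·2πr_oL) = 1/(18.9×2π×0.103×9.58) = 0.008534 K/W
R_total = 0.2918 K/W
Q = ΔT/R_total = 204/0.2918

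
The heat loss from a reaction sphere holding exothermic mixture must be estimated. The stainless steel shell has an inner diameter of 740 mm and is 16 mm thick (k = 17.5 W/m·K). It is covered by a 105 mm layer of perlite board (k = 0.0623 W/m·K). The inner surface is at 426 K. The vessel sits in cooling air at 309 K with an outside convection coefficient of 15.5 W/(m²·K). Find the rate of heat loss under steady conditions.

Spherical conduction: R = (1/r_in − 1/r_out)/(4πk) per layer; series-sum.
R_stainless steel shell = (1/0.37 − 1/0.386)/(4π×17.5) = 5.094×10^-4 K/W
R_perlite board = (1/0.386 − 1/0.491)/(4π×0.0623) = 0.7077 K/W
R_outer film = 1/(h·4πr_o²) = 1/(15.5×4π×0.491²) = 0.0213 K/W
R_total = 0.7295 K/W
Q = ΔT/R_total = 117/0.7295

Q ≈ 160 W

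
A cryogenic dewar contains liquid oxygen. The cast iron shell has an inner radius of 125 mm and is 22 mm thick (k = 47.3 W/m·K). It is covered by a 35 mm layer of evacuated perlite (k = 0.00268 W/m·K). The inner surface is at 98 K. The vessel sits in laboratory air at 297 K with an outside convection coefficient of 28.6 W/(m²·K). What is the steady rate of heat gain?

Each spherical layer contributes R = (1/r_i − 1/r_o)/(4πk):
R_cast iron shell = (1/0.125 − 1/0.147)/(4π×47.3) = 0.002014 K/W
R_evacuated perlite = (1/0.147 − 1/0.182)/(4π×0.00268) = 38.84 K/W
R_outer film = 1/(h·4πr_o²) = 1/(28.6×4π×0.182²) = 0.084 K/W
R_total = 38.93 K/W
Q = ΔT/R_total = 199/38.93

Q ≈ 5.11 W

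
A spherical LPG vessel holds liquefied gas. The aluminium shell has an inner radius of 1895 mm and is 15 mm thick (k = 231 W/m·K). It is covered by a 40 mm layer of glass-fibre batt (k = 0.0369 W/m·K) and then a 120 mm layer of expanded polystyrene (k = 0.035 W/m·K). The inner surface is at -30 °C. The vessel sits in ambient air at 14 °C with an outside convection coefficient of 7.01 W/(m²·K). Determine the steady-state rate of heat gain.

Q ≈ 471 W

Each spherical layer contributes R = (1/r_i − 1/r_o)/(4πk):
R_aluminium shell = (1/1.895 − 1/1.91)/(4π×231) = 1.428×10^-6 K/W
R_glass-fibre batt = (1/1.91 − 1/1.95)/(4π×0.0369) = 0.02316 K/W
R_expanded polystyrene = (1/1.95 − 1/2.07)/(4π×0.035) = 0.06759 K/W
R_outer film = 1/(h·4πr_o²) = 1/(7.01×4π×2.07²) = 0.002649 K/W
R_total = 0.0934 K/W
Q = ΔT/R_total = 44/0.0934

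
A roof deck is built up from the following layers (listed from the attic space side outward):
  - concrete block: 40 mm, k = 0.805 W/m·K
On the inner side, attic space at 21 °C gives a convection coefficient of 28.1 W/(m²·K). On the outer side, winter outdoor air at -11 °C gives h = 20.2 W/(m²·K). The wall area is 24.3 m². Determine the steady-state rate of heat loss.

Q ≈ 5770 W

Using the resistance-network approach (series):
R_inner film = 1/(h_i·A) = 1/(28.1×24.3) = 0.001464 K/W
R_concrete block = L/(kA) = 0.04/(0.805×24.3) = 0.002045 K/W
R_outer film = 1/(h_o·A) = 1/(20.2×24.3) = 0.002037 K/W
R_total = 0.005547 K/W
Q = ΔT / R_total = 32 / 0.005547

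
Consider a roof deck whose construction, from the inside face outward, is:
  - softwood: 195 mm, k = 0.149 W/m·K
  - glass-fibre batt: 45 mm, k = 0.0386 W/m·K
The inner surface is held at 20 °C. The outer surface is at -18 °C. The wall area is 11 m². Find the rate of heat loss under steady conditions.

Q ≈ 169 W

Model the wall as resistances in series:
R_softwood = L/(kA) = 0.195/(0.149×11) = 0.119 K/W
R_glass-fibre batt = L/(kA) = 0.045/(0.0386×11) = 0.106 K/W
R_total = 0.225 K/W
Q = ΔT / R_total = 38 / 0.225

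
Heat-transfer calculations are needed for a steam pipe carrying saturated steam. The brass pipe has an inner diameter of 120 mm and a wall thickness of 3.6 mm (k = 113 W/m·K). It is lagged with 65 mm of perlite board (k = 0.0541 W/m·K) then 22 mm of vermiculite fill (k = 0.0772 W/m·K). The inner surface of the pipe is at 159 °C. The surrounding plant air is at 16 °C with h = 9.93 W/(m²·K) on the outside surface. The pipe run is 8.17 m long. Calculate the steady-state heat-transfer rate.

Q ≈ 467 W

For a radial system each layer contributes R = ln(r_out/r_in)/(2πkL); films add R = 1/(hA).
R_brass pipe wall = ln(63.6/60)/(2π×113×8.17) = 1.005×10^-5 K/W
R_perlite board = ln(128.6/63.6)/(2π×0.0541×8.17) = 0.2535 K/W
R_vermiculite fill = ln(150.6/128.6)/(2π×0.0772×8.17) = 0.03985 K/W
R_outer film = 1/(h_o·2πr_oL) = 1/(9.93×2π×0.1506×8.17) = 0.01303 K/W
R_total = 0.3064 K/W
Q = ΔT/R_total = 143/0.3064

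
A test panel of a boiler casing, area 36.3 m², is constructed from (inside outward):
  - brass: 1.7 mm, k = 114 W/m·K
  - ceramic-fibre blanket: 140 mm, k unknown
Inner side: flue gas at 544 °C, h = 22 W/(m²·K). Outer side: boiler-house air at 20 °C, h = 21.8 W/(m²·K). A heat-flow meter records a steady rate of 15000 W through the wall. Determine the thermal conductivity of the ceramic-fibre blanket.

k ≈ 0.119 W/(m·K)

Series thermal resistances:
R_inner film = 1/(h_i·A) = 1/(22×36.3) = 0.001252 K/W
R_brass = L/(kA) = 0.0017/(114×36.3) = 4.108×10^-7 K/W
R_outer film = 1/(h_o·A) = 1/(21.8×36.3) = 0.001264 K/W
Sum of known resistances R_other = 0.002516 K/W
Total R = ΔT/Q = 524/15000 = 0.03493 K/W
R_ceramic-fibre blanket = R_total − R_other = 0.03242 K/W
k = L/(R·A) = 0.14/(0.03242×36.3)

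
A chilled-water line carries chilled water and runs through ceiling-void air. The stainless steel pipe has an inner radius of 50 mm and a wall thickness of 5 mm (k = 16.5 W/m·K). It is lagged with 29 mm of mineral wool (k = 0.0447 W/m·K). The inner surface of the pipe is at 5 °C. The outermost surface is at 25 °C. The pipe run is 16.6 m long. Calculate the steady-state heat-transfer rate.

Q ≈ 220 W

Radial resistances (cylindrical: R_cond = ln(r_o/r_i)/(2πkL), R_conv = 1/(h·2πrL)):
R_stainless steel pipe wall = ln(55/50)/(2π×16.5×16.6) = 5.538×10^-5 K/W
R_mineral wool = ln(84/55)/(2π×0.0447×16.6) = 0.09083 K/W
R_total = 0.09089 K/W
Q = ΔT/R_total = 20/0.09089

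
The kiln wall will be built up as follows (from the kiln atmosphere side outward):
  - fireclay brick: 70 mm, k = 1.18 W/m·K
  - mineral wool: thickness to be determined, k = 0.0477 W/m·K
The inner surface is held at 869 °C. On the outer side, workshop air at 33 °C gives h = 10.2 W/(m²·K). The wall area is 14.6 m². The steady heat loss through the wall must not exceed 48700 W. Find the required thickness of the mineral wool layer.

L ≈ 4.45 mm

Series thermal resistances:
R_fireclay brick = L/(kA) = 0.07/(1.18×14.6) = 0.004063 K/W
R_outer film = 1/(h_o·A) = 1/(10.2×14.6) = 0.006715 K/W
Sum of the known resistances R_other = 0.01078 K/W
Required total resistance R_tot = ΔT/Q_allow = 836/48700 = 0.01717 K/W
R_mineral wool = R_tot − R_other = 0.006388 K/W
L = R·k·A = 0.006388×0.0477×14.6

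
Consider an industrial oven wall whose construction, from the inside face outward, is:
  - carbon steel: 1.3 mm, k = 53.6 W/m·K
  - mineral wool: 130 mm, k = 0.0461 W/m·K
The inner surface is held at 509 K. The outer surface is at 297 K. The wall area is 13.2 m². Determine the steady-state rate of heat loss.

Q ≈ 992 W

Treating each layer as a thermal resistance in series:
R_carbon steel = L/(kA) = 0.0013/(53.6×13.2) = 1.837×10^-6 K/W
R_mineral wool = L/(kA) = 0.13/(0.0461×13.2) = 0.2136 K/W
R_total = 0.2136 K/W
Q = ΔT / R_total = 212 / 0.2136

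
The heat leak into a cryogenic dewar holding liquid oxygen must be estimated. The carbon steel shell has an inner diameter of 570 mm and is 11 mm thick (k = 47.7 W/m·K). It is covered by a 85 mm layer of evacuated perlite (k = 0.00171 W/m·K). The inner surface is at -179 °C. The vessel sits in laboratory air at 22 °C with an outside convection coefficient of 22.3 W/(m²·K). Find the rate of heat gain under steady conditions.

Spherical conduction: R = (1/r_in − 1/r_out)/(4πk) per layer; series-sum.
R_carbon steel shell = (1/0.285 − 1/0.296)/(4π×47.7) = 2.175×10^-4 K/W
R_evacuated perlite = (1/0.296 − 1/0.381)/(4π×0.00171) = 35.07 K/W
R_outer film = 1/(h·4πr_o²) = 1/(22.3×4π×0.381²) = 0.02458 K/W
R_total = 35.1 K/W
Q = ΔT/R_total = 201/35.1

Q ≈ 5.73 W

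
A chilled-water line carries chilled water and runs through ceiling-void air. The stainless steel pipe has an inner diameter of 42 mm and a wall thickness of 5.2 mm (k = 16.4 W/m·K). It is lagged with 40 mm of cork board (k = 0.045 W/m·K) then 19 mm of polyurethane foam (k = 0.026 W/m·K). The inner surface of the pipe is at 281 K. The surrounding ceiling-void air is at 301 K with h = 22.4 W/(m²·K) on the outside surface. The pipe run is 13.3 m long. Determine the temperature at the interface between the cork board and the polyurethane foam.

Per-layer cylindrical resistances, series-summed:
R_stainless steel pipe wall = ln(26.2/21)/(2π×16.4×13.3) = 1.614×10^-4 K/W
R_cork board = ln(66.2/26.2)/(2π×0.045×13.3) = 0.2465 K/W
R_polyurethane foam = ln(85.2/66.2)/(2π×0.026×13.3) = 0.1161 K/W
R_outer film = 1/(h_o·2πr_oL) = 1/(22.4×2π×0.0852×13.3) = 0.00627 K/W
R_total = 0.3691 K/W
Q = ΔT/R_total = 20/0.3691
Q = 54.2 W
T_interface = T_inner + Q·ΣR(inner→interface) = 281 + 54.2×0.2467

T ≈ 294 K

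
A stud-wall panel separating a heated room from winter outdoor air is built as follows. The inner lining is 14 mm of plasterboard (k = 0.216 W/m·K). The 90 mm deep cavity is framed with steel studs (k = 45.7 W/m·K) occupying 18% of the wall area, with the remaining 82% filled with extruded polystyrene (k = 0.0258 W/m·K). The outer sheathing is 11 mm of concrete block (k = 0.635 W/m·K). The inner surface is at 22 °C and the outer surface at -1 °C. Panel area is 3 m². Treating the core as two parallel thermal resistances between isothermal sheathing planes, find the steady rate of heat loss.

Q ≈ 742 W

Sheathing layers in series; stud and cavity paths in parallel between them.
R_inner = 0.014/(0.216×3) = 0.0216 K/W
R_stud  = 0.09/(45.7×0.18×3) = 0.003647 K/W
R_cav   = 0.09/(0.0258×0.82×3) = 1.418 K/W
1/R_core = 1/R_stud + 1/R_cav → R_core = 0.003638 K/W
R_outer = 0.011/(0.635×3) = 0.005774 K/W
R_total = 0.03102 K/W
Q = ΔT/R_total = 23/0.03102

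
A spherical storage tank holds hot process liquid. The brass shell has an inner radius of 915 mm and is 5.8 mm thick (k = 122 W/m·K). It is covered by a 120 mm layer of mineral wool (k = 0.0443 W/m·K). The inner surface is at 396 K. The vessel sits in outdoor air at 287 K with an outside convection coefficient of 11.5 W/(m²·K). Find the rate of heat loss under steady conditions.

Q ≈ 471 W

Radial (spherical) resistances in series:
R_brass shell = (1/0.915 − 1/0.9208)/(4π×122) = 4.49×10^-6 K/W
R_mineral wool = (1/0.9208 − 1/1.0408)/(4π×0.0443) = 0.2249 K/W
R_outer film = 1/(h·4πr_o²) = 1/(11.5×4π×1.0408²) = 0.006388 K/W
R_total = 0.2313 K/W
Q = ΔT/R_total = 109/0.2313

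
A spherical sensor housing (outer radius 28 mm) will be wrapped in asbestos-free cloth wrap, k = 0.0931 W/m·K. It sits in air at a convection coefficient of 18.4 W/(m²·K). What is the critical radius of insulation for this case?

For a sphere r_cr = 2k/h = 2×0.0931/18.4
r_cr = 10.1 mm; since the bare radius (28 mm) is above r_cr, any added insulation will reduce heat loss.

r_cr ≈ 10.1 mm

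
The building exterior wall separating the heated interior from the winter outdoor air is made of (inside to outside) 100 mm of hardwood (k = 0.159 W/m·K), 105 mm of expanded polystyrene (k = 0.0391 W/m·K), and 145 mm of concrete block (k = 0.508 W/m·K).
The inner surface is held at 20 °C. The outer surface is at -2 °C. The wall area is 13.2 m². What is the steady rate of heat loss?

Treating each layer as a thermal resistance in series:
R_hardwood = L/(kA) = 0.1/(0.159×13.2) = 0.04765 K/W
R_expanded polystyrene = L/(kA) = 0.105/(0.0391×13.2) = 0.2034 K/W
R_concrete block = L/(kA) = 0.145/(0.508×13.2) = 0.02162 K/W
R_total = 0.2727 K/W
Q = ΔT / R_total = 22 / 0.2727

Q ≈ 80.7 W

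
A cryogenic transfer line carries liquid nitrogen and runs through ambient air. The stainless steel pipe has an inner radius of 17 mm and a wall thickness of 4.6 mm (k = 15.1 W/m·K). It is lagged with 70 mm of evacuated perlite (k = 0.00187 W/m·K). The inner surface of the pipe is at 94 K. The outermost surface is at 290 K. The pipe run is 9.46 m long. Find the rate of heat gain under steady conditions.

Q ≈ 15.1 W

For a radial system each layer contributes R = ln(r_out/r_in)/(2πkL); films add R = 1/(hA).
R_stainless steel pipe wall = ln(21.6/17)/(2π×15.1×9.46) = 2.668×10^-4 K/W
R_evacuated perlite = ln(91.6/21.6)/(2π×0.00187×9.46) = 13 K/W
R_total = 13 K/W
Q = ΔT/R_total = 196/13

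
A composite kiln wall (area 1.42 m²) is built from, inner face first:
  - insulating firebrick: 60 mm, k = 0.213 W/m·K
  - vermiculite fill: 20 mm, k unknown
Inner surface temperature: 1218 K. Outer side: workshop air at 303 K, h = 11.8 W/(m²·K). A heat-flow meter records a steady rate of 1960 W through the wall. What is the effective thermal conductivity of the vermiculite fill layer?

Series thermal resistances:
R_insulating firebrick = L/(kA) = 0.06/(0.213×1.42) = 0.1984 K/W
R_outer film = 1/(h_o·A) = 1/(11.8×1.42) = 0.05968 K/W
Sum of known resistances R_other = 0.2581 K/W
Total R = ΔT/Q = 915/1960 = 0.4668 K/W
R_vermiculite fill = R_total − R_other = 0.2088 K/W
k = L/(R·A) = 0.02/(0.2088×1.42)

k ≈ 0.0675 W/(m·K)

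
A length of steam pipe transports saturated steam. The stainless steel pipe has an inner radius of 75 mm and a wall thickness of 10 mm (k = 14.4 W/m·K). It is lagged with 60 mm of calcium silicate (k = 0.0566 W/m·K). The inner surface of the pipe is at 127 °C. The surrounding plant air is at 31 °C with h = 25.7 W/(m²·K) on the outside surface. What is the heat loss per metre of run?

Treating each annulus and film as a series resistance:
R_stainless steel pipe wall = ln(85/75)/(2π×14.4×1) = 0.001383 K/W
R_calcium silicate = ln(145/85)/(2π×0.0566×1) = 1.502 K/W
R_outer film = 1/(h_o·2πr_oL) = 1/(25.7×2π×0.145×1) = 0.04271 K/W
R_total = 1.546 K/W
Q = ΔT/R_total = 96/1.546

q′ ≈ 62.1 W/m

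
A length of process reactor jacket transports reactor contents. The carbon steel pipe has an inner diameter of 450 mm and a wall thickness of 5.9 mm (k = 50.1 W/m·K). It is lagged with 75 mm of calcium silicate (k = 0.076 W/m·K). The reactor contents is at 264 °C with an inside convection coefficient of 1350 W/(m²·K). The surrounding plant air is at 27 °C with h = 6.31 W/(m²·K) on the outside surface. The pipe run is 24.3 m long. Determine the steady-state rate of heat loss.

For a radial system each layer contributes R = ln(r_out/r_in)/(2πkL); films add R = 1/(hA).
R_inner film = 1/(h_i·2πr₁L) = 1/(1350×2π×0.225×24.3) = 2.156×10^-5 K/W
R_carbon steel pipe wall = ln(230.9/225)/(2π×50.1×24.3) = 3.384×10^-6 K/W
R_calcium silicate = ln(305.9/230.9)/(2π×0.076×24.3) = 0.02424 K/W
R_outer film = 1/(h_o·2πr_oL) = 1/(6.31×2π×0.3059×24.3) = 0.003393 K/W
R_total = 0.02766 K/W
Q = ΔT/R_total = 237/0.02766

Q ≈ 8570 W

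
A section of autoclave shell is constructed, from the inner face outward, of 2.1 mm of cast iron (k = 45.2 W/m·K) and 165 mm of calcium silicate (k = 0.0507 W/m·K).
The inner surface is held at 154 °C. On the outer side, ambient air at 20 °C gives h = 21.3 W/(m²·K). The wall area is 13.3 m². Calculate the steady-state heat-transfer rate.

Model the wall as resistances in series:
R_cast iron = L/(kA) = 0.0021/(45.2×13.3) = 3.493×10^-6 K/W
R_calcium silicate = L/(kA) = 0.165/(0.0507×13.3) = 0.2447 K/W
R_outer film = 1/(h_o·A) = 1/(21.3×13.3) = 0.00353 K/W
R_total = 0.2482 K/W
Q = ΔT / R_total = 134 / 0.2482

Q ≈ 540 W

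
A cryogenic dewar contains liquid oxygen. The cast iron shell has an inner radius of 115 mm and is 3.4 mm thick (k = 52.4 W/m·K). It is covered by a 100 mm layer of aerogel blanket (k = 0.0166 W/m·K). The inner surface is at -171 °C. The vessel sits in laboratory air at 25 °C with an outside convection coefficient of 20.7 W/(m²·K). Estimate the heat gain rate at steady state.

For a spherical shell R = (1/r₁ − 1/r₂)/(4πk); film R = 1/(h·4πr²). In series:
R_cast iron shell = (1/0.115 − 1/0.1184)/(4π×52.4) = 3.792×10^-4 K/W
R_aerogel blanket = (1/0.1184 − 1/0.2184)/(4π×0.0166) = 18.54 K/W
R_outer film = 1/(h·4πr_o²) = 1/(20.7×4π×0.2184²) = 0.0806 K/W
R_total = 18.62 K/W
Q = ΔT/R_total = 196/18.62

Q ≈ 10.5 W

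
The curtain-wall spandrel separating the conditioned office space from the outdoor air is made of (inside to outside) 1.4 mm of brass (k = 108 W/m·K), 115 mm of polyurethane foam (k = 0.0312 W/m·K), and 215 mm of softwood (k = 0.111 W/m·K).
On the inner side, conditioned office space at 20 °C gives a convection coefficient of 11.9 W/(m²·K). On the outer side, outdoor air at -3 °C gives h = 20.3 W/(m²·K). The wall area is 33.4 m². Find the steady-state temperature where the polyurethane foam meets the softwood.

T ≈ 4.94 °C

Using the resistance-network approach (series):
R_inner film = 1/(h_i·A) = 1/(11.9×33.4) = 0.002516 K/W
R_brass = L/(kA) = 0.0014/(108×33.4) = 3.881×10^-7 K/W
R_polyurethane foam = L/(kA) = 0.115/(0.0312×33.4) = 0.1104 K/W
R_softwood = L/(kA) = 0.215/(0.111×33.4) = 0.05799 K/W
R_outer film = 1/(h_o·A) = 1/(20.3×33.4) = 0.001475 K/W
R_total = 0.1723 K/W;  Q = ΔT/R_total = 23/0.1723 = 133.5 W
T_interface = T_inner − Q·ΣR(inner→interface) = 20 − 133×0.1129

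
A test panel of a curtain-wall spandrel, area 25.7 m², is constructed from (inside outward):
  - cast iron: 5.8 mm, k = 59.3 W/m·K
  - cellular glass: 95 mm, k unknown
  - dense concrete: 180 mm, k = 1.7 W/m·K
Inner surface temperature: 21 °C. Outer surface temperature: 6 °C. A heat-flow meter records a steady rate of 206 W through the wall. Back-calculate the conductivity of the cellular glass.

Treating each layer as a thermal resistance in series:
R_cast iron = L/(kA) = 0.0058/(59.3×25.7) = 3.806×10^-6 K/W
R_dense concrete = L/(kA) = 0.18/(1.7×25.7) = 0.00412 K/W
Sum of known resistances R_other = 0.004124 K/W
Total R = ΔT/Q = 15/206 = 0.07282 K/W
R_cellular glass = R_total − R_other = 0.06869 K/W
k = L/(R·A) = 0.095/(0.06869×25.7)

k ≈ 0.0538 W/(m·K)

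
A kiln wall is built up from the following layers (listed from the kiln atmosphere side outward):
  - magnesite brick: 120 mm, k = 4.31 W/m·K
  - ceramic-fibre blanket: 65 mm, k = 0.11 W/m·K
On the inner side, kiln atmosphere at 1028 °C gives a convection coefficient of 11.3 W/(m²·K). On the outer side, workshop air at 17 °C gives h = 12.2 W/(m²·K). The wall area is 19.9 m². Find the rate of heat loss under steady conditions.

Q ≈ 25500 W

Model the wall as resistances in series:
R_inner film = 1/(h_i·A) = 1/(11.3×19.9) = 0.004447 K/W
R_magnesite brick = L/(kA) = 0.12/(4.31×19.9) = 0.001399 K/W
R_ceramic-fibre blanket = L/(kA) = 0.065/(0.11×19.9) = 0.02969 K/W
R_outer film = 1/(h_o·A) = 1/(12.2×19.9) = 0.004119 K/W
R_total = 0.03966 K/W
Q = ΔT / R_total = 1011 / 0.03966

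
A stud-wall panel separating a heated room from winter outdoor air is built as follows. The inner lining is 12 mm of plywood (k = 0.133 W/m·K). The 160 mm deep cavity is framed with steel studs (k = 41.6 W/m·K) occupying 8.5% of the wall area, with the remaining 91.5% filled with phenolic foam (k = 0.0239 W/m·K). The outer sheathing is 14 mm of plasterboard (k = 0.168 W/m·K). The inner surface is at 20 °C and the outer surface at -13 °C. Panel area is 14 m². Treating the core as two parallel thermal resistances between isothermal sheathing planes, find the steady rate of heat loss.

Sheathing layers in series; stud and cavity paths in parallel between them.
R_inner = 0.012/(0.133×14) = 0.006445 K/W
R_stud  = 0.16/(41.6×0.085×14) = 0.003232 K/W
R_cav   = 0.16/(0.0239×0.915×14) = 0.5226 K/W
1/R_core = 1/R_stud + 1/R_cav → R_core = 0.003212 K/W
R_outer = 0.014/(0.168×14) = 0.005952 K/W
R_total = 0.01561 K/W
Q = ΔT/R_total = 33/0.01561

Q ≈ 2110 W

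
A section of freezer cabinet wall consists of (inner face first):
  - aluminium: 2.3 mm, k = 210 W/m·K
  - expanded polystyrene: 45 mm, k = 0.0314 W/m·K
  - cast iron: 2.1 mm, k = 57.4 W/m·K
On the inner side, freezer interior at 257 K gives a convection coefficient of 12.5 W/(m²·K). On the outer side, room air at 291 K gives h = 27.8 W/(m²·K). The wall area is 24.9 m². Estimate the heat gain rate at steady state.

Q ≈ 546 W

Series thermal resistances:
R_inner film = 1/(h_i·A) = 1/(12.5×24.9) = 0.003213 K/W
R_aluminium = L/(kA) = 0.0023/(210×24.9) = 4.399×10^-7 K/W
R_expanded polystyrene = L/(kA) = 0.045/(0.0314×24.9) = 0.05756 K/W
R_cast iron = L/(kA) = 0.0021/(57.4×24.9) = 1.469×10^-6 K/W
R_outer film = 1/(h_o·A) = 1/(27.8×24.9) = 0.001445 K/W
R_total = 0.06221 K/W
Q = ΔT / R_total = 34 / 0.06221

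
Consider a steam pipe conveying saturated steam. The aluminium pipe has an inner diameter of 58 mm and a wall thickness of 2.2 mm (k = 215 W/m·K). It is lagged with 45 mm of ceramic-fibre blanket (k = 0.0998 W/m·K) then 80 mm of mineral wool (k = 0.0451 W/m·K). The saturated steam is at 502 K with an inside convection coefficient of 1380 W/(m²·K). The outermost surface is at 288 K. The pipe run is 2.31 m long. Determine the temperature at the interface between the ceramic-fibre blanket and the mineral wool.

T ≈ 425 K

Cylindrical conduction, so R = ln(r₂/r₁)/(2πkL) per layer, in series:
R_inner film = 1/(h_i·2πr₁L) = 1/(1380×2π×0.029×2.31) = 0.001722 K/W
R_aluminium pipe wall = ln(31.2/29)/(2π×215×2.31) = 2.343×10^-5 K/W
R_ceramic-fibre blanket = ln(76.2/31.2)/(2π×0.0998×2.31) = 0.6165 K/W
R_mineral wool = ln(156.2/76.2)/(2π×0.0451×2.31) = 1.097 K/W
R_total = 1.715 K/W
Q = ΔT/R_total = 214/1.715
Q = 125 W
T_interface = T_inner − Q·ΣR(inner→interface) = 502 − 125×0.6182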